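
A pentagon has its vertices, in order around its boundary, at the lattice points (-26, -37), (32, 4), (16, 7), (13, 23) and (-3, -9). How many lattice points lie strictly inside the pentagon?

664

The shoelace formula gives twice the area as |((-26)·4 − 32·(-37)) + (32·7 − 16·4) + (16·23 − 13·7) + (13·(-9) − (-3)·23) + ((-3)·(-37) − (-26)·(-9))| = 1346, so the area is 673.
Summing gcd(|Δx|,|Δy|) over the edges gives the boundary count: gcd(58,41) + gcd(16,3) + gcd(3,16) + gcd(16,32) + gcd(23,28) = 1+1+1+16+1 = 20.
By Pick's theorem A = I + B/2 − 1, so I = 673 − 20/2 + 1 = 664.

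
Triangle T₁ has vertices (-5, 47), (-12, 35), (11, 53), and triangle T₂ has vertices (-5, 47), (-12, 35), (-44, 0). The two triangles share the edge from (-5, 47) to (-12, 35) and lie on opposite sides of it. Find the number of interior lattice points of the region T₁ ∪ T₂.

The union is the simple quadrilateral with vertices (-5, 47), (11, 53), (-12, 35), (-44, 0) in order.
The shoelace formula gives twice the area as |[(-5)·53 − 11·47] + [11·35 − (-12)·53] + [(-12)·0 − (-44)·35] + [(-44)·47 − (-5)·0]| = 289, so the area is 144.5.
Summing gcd(|Δx|,|Δy|) over the edges gives the boundary count: gcd(16,6) + gcd(23,18) + gcd(32,35) + gcd(39,47) = 2+1+1+1 = 5.
By Pick's theorem I = A − B/2 + 1 = 144.5 − 5/2 + 1 = 143.

143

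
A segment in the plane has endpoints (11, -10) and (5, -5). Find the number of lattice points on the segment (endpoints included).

The number of lattice points on a segment between lattice points is gcd(|Δx|,|Δy|) + 1 = gcd(6,5) + 1 = 1 + 1 = 2.

2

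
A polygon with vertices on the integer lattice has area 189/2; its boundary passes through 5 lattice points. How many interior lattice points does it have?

From Pick's theorem, I = A − B/2 + 1 = 189/2 − 5/2 + 1 = 93.

93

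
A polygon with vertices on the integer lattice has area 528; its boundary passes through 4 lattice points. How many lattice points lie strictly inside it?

From Pick's theorem, I = A − B/2 + 1 = 528 − 4/2 + 1 = 527.

527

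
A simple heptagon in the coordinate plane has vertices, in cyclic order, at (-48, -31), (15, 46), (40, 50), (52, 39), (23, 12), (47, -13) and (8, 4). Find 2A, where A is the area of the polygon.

The shoelace formula gives twice the area as |((-48)·46 − 15·(-31)) + (15·50 − 40·46) + (40·39 − 52·50) + (52·12 − 23·39) + (23·(-13) − 47·12) + (47·4 − 8·(-13)) + (8·(-31) − (-48)·4)| = 4773, so the area is 4773/2.

4773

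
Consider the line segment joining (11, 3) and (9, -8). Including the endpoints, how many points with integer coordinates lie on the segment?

The number of lattice points on a segment between lattice points is gcd(|Δx|,|Δy|) + 1 = gcd(2,11) + 1 = 1 + 1 = 2.

2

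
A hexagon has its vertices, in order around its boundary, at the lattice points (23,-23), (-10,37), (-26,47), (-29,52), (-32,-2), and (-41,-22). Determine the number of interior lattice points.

By the shoelace formula, twice the signed area is |(23·37 − (-10)·(-23)) + ((-10)·47 − (-26)·37) + ((-26)·52 − (-29)·47) + ((-29)·(-2) − (-32)·52) + ((-32)·(-22) − (-41)·(-2)) + ((-41)·(-23) − 23·(-22))| = 4917, so the area is 4917/2.
Summing gcd(|Δx|,|Δy|) over the edges gives the boundary count: gcd(33,60) + gcd(16,10) + gcd(3,5) + gcd(3,54) + gcd(9,20) + gcd(64,1) = 3+2+1+3+1+1 = 11.
By Pick's theorem A = I + B/2 − 1, so I = 4917/2 − 11/2 + 1 = 2454.

2454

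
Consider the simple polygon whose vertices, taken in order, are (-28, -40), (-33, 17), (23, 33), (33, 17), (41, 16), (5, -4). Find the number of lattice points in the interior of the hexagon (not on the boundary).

Using the shoelace formula, 2A = |[(-28)·17 − (-33)·(-40)] + [(-33)·33 − 23·17] + [23·17 − 33·33] + [33·16 − 41·17] + [41·(-4) − 5·16] + [5·(-40) − (-28)·(-4)]| = 4699, so the area is 2349.5.
Along each edge there are gcd(|Δx|,|Δy|)+1 lattice points, so counting each shared vertex once the boundary has gcd(5,57) + gcd(56,16) + gcd(10,16) + gcd(8,1) + gcd(36,20) + gcd(33,36) = 1+8+2+1+4+3 = 19.
By Pick's theorem A = I + B/2 − 1, so I = 2349.5 − 19/2 + 1 = 2341.

2341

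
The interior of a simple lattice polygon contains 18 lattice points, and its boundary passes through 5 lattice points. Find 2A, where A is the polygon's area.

By Pick's theorem, A = I + B/2 − 1 = 18 + 5/2 − 1 = 39/2.
Hence 2A = 39.

39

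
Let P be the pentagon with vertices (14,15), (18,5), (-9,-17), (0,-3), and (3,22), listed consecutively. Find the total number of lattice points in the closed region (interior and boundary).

348

By the shoelace formula, twice the signed area is |(14·5 − 18·15) + (18·(-17) − (-9)·5) + ((-9)·(-3) − 0·(-17)) + (0·22 − 3·(-3)) + (3·15 − 14·22)| = 688, so the area is 344.
Along each edge there are gcd(|Δx|,|Δy|)+1 lattice points, so counting each shared vertex once the boundary has gcd(4,10) + gcd(27,22) + gcd(9,14) + gcd(3,25) + gcd(11,7) = 2+1+1+1+1 = 6.
Pick's theorem gives I = A − B/2 + 1 = 344 − 6/2 + 1 = 342, so the closed region contains I + B = 342 + 6 = 348 lattice points.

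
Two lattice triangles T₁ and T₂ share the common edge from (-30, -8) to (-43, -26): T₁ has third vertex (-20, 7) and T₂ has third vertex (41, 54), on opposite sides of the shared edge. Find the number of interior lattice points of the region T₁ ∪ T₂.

239

The union is the simple quadrilateral with vertices (-30, -8), (-20, 7), (-43, -26), (41, 54) in order.
Using the shoelace formula, 2A = |((-30)·7 − (-20)·(-8)) + ((-20)·(-26) − (-43)·7) + ((-43)·54 − 41·(-26)) + (41·(-8) − (-30)·54)| = 487, so the area is 487/2.
The number of boundary lattice points is Σ gcd(|Δx|,|Δy|) = gcd(10,15) + gcd(23,33) + gcd(84,80) + gcd(71,62) = 5+1+4+1 = 11.
By Pick's theorem I = A − B/2 + 1 = 487/2 − 11/2 + 1 = 239.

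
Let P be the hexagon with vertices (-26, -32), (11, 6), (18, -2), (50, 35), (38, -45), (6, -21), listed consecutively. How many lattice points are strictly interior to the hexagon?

The shoelace formula gives twice the area as |((-26)·6 − 11·(-32)) + (11·(-2) − 18·6) + (18·35 − 50·(-2)) + (50·(-45) − 38·35) + (38·(-21) − 6·(-45)) + (6·(-32) − (-26)·(-21))| = 4050, so the area is 2025.
The number of boundary lattice points is Σ gcd(|Δx|,|Δy|) = gcd(37,38) + gcd(7,8) + gcd(32,37) + gcd(12,80) + gcd(32,24) + gcd(32,11) = 1+1+1+4+8+1 = 16.
By Pick's theorem A = I + B/2 − 1, so I = 2025 − 16/2 + 1 = 2018.

2018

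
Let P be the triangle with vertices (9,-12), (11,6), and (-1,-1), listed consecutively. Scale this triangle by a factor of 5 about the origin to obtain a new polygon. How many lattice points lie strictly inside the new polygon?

The shoelace formula gives twice the area as |(9·6 − 11·(-12)) + (11·(-1) − (-1)·6) + ((-1)·(-12) − 9·(-1))| = 202, so the area is 101.
Summing gcd(|Δx|,|Δy|) over the edges gives the boundary count: gcd(2,18) + gcd(12,7) + gcd(10,11) = 2+1+1 = 4.
Scaling by 5 multiplies the area by 5² = 25 (so the new area is 2525) and multiplies the boundary lattice-point count by 5, giving 20.
By Pick's theorem, the interior count of the dilated polygon is 2525 − 20/2 + 1 = 2516.

2516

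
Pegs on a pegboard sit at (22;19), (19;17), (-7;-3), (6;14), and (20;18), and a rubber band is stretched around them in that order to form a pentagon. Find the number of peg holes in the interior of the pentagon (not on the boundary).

Using the shoelace formula, 2A = |[22·17 − 19·19] + [19·(-3) − (-7)·17] + [(-7)·14 − 6·(-3)] + [6·18 − 20·14] + [20·19 − 22·18]| = 193, so the area is 96.5.
Along each edge there are gcd(|Δx|,|Δy|)+1 lattice points, so counting each shared vertex once the boundary has gcd(3,2) + gcd(26,20) + gcd(13,17) + gcd(14,4) + gcd(2,1) = 1+2+1+2+1 = 7.
By Pick's theorem A = I + B/2 − 1, so I = 96.5 − 7/2 + 1 = 94.

94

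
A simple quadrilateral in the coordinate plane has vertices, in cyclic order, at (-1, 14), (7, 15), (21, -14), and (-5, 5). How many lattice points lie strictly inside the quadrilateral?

By the shoelace formula, twice the signed area is |((-1)·15 − 7·14) + (7·(-14) − 21·15) + (21·5 − (-5)·(-14)) + ((-5)·14 − (-1)·5)| = 556, so the area is 278.
Along each edge there are gcd(|Δx|,|Δy|)+1 lattice points, so counting each shared vertex once the boundary has gcd(8,1) + gcd(14,29) + gcd(26,19) + gcd(4,9) = 1+1+1+1 = 4.
Pick's theorem gives I = A − B/2 + 1 = 278 − 4/2 + 1 = 277.

277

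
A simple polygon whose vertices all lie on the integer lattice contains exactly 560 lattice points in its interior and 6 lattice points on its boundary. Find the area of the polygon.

By Pick's theorem, A = I + B/2 − 1 = 560 + 6/2 − 1 = 562.

562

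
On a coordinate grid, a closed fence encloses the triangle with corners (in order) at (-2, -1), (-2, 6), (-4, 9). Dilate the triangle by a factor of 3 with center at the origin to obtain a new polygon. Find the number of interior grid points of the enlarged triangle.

49

The shoelace formula gives twice the area as |((-2)·6 − (-2)·(-1)) + ((-2)·9 − (-4)·6) + ((-4)·(-1) − (-2)·9)| = 14, so the area is 7.
The number of boundary lattice points is Σ gcd(|Δx|,|Δy|) = gcd(0,7) + gcd(2,3) + gcd(2,10) = 7+1+2 = 10.
Scaling by 3 multiplies the area by 3² = 9 (so the new area is 63) and multiplies the boundary lattice-point count by 3, giving 30.
By Pick's theorem, the interior count of the dilated polygon is 63 − 30/2 + 1 = 49.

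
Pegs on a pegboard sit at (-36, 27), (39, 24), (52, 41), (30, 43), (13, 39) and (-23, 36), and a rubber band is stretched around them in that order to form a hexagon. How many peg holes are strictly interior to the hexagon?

1041

The shoelace formula gives twice the area as |[(-36)·24 − 39·27] + [39·41 − 52·24] + [52·43 − 30·41] + [30·39 − 13·43] + [13·36 − (-23)·39] + [(-23)·27 − (-36)·36]| = 2091, so the area is 1045.5.
The number of boundary lattice points is Σ gcd(|Δx|,|Δy|) = gcd(75,3) + gcd(13,17) + gcd(22,2) + gcd(17,4) + gcd(36,3) + gcd(13,9) = 3+1+2+1+3+1 = 11.
By Pick's theorem A = I + B/2 − 1, so I = 1045.5 − 11/2 + 1 = 1041.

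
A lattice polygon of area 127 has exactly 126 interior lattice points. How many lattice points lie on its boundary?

Pick's theorem gives A = I + B/2 − 1, so B = 2(A − I + 1) = 2(127 − 126 + 1) = 4.

4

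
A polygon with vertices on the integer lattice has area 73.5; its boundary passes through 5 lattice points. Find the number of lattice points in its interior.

Pick's theorem A = I + B/2 − 1 rearranges to I = A − B/2 + 1 = 73.5 − 5/2 + 1 = 72.

72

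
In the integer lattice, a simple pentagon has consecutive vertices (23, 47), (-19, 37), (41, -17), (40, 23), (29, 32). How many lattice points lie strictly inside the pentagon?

1701

The shoelace formula gives twice the area as |[23·37 − (-19)·47] + [(-19)·(-17) − 41·37] + [41·23 − 40·(-17)] + [40·32 − 29·23] + [29·47 − 23·32]| = 3413, so the area is 3413/2.
The number of boundary lattice points is Σ gcd(|Δx|,|Δy|) = gcd(42,10) + gcd(60,54) + gcd(1,40) + gcd(11,9) + gcd(6,15) = 2+6+1+1+3 = 13.
By Pick's theorem A = I + B/2 − 1, so I = 3413/2 − 13/2 + 1 = 1701.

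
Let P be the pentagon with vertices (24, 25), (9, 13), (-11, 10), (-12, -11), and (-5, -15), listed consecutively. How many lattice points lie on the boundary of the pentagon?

Along each edge there are gcd(|Δx|,|Δy|)+1 lattice points, so counting each shared vertex once the boundary has gcd(15,12) + gcd(20,3) + gcd(1,21) + gcd(7,4) + gcd(29,40) = 3+1+1+1+1 = 7.

7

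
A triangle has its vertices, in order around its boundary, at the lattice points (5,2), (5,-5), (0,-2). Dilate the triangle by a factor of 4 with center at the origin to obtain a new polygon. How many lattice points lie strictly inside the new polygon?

263

By the shoelace formula, twice the signed area is |(5·(-5) − 5·2) + (5·(-2) − 0·(-5)) + (0·2 − 5·(-2))| = 35, so the area is 35/2.
Summing gcd(|Δx|,|Δy|) over the edges gives the boundary count: gcd(0,7) + gcd(5,3) + gcd(5,4) = 7+1+1 = 9.
Scaling by 4 multiplies the area by 4² = 16 (so the new area is 280) and multiplies the boundary lattice-point count by 4, giving 36.
By Pick's theorem, the interior count of the dilated polygon is 280 − 36/2 + 1 = 263.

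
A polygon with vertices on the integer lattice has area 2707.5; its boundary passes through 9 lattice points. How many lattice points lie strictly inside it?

From Pick's theorem, I = A − B/2 + 1 = 2707.5 − 9/2 + 1 = 2704.

2704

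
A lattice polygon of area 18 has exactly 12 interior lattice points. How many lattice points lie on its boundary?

Pick's theorem gives A = I + B/2 − 1, so B = 2(A − I + 1) = 2(18 − 12 + 1) = 14.

14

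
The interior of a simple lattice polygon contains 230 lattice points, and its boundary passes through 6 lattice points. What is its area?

By Pick's theorem, A = I + B/2 − 1 = 230 + 6/2 − 1 = 232.

232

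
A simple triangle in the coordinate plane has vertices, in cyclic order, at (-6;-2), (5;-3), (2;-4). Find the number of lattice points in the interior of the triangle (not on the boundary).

6

Using the shoelace formula, 2A = |((-6)·(-3) − 5·(-2)) + (5·(-4) − 2·(-3)) + (2·(-2) − (-6)·(-4))| = 14, so the area is 7.
Along each edge there are gcd(|Δx|,|Δy|)+1 lattice points, so counting each shared vertex once the boundary has gcd(11,1) + gcd(3,1) + gcd(8,2) = 1+1+2 = 4.
Pick's theorem gives I = A − B/2 + 1 = 7 − 4/2 + 1 = 6.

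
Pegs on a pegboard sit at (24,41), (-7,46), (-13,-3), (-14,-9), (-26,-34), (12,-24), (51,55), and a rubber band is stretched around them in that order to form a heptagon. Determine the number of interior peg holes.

3004

The shoelace formula gives twice the area as |[24·46 − (-7)·41] + [(-7)·(-3) − (-13)·46] + [(-13)·(-9) − (-14)·(-3)] + [(-14)·(-34) − (-26)·(-9)] + [(-26)·(-24) − 12·(-34)] + [12·55 − 51·(-24)] + [51·41 − 24·55]| = 6014, so the area is 3007.
Along each edge there are gcd(|Δx|,|Δy|)+1 lattice points, so counting each shared vertex once the boundary has gcd(31,5) + gcd(6,49) + gcd(1,6) + gcd(12,25) + gcd(38,10) + gcd(39,79) + gcd(27,14) = 1+1+1+1+2+1+1 = 8.
Pick's theorem gives I = A − B/2 + 1 = 3007 − 8/2 + 1 = 3004.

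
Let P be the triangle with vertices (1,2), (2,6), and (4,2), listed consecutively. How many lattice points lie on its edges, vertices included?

6

Summing gcd(|Δx|,|Δy|) over the edges gives the boundary count: gcd(1,4) + gcd(2,4) + gcd(3,0) = 1+2+3 = 6.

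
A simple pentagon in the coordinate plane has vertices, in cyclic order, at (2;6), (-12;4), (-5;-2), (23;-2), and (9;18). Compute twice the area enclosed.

By the shoelace formula, twice the signed area is |[2·4 − (-12)·6] + [(-12)·(-2) − (-5)·4] + [(-5)·(-2) − 23·(-2)] + [23·18 − 9·(-2)] + [9·6 − 2·18]| = 630, so the area is 315.

630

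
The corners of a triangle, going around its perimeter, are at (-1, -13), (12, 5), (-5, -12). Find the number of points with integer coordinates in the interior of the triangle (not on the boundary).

34

The shoelace formula gives twice the area as |((-1)·5 − 12·(-13)) + (12·(-12) − (-5)·5) + ((-5)·(-13) − (-1)·(-12))| = 85, so the area is 42.5.
The number of boundary lattice points is Σ gcd(|Δx|,|Δy|) = gcd(13,18) + gcd(17,17) + gcd(4,1) = 1+17+1 = 19.
By Pick's theorem A = I + B/2 − 1, so I = 42.5 − 19/2 + 1 = 34.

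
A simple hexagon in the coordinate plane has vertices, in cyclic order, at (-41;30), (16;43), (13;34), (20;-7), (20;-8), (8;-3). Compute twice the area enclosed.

2928

By the shoelace formula, twice the signed area is |[(-41)·43 − 16·30] + [16·34 − 13·43] + [13·(-7) − 20·34] + [20·(-8) − 20·(-7)] + [20·(-3) − 8·(-8)] + [8·30 − (-41)·(-3)]| = 2928, so the area is 1464.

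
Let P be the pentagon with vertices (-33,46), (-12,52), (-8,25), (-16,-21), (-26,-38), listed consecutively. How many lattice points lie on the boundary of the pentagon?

Along each edge there are gcd(|Δx|,|Δy|)+1 lattice points, so counting each shared vertex once the boundary has gcd(21,6) + gcd(4,27) + gcd(8,46) + gcd(10,17) + gcd(7,84) = 3+1+2+1+7 = 14.

14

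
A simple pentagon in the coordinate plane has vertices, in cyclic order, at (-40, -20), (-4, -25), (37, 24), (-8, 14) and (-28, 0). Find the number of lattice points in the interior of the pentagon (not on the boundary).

The shoelace formula gives twice the area as |[(-40)·(-25) − (-4)·(-20)] + [(-4)·24 − 37·(-25)] + [37·14 − (-8)·24] + [(-8)·0 − (-28)·14] + [(-28)·(-20) − (-40)·0]| = 3411, so the area is 1705.5.
Summing gcd(|Δx|,|Δy|) over the edges gives the boundary count: gcd(36,5) + gcd(41,49) + gcd(45,10) + gcd(20,14) + gcd(12,20) = 1+1+5+2+4 = 13.
By Pick's theorem A = I + B/2 − 1, so I = 1705.5 − 13/2 + 1 = 1700.

1700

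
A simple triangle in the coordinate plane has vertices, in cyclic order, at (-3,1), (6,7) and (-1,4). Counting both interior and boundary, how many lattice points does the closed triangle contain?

11

Using the shoelace formula, 2A = |((-3)·7 − 6·1) + (6·4 − (-1)·7) + ((-1)·1 − (-3)·4)| = 15, so the area is 7.5.
Along each edge there are gcd(|Δx|,|Δy|)+1 lattice points, so counting each shared vertex once the boundary has gcd(9,6) + gcd(7,3) + gcd(2,3) = 3+1+1 = 5.
Pick's theorem gives I = A − B/2 + 1 = 7.5 − 5/2 + 1 = 6, so the closed region contains I + B = 6 + 5 = 11 lattice points.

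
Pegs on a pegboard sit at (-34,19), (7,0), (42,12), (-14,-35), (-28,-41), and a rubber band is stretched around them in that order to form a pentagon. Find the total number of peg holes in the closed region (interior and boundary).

1848

The shoelace formula gives twice the area as |[(-34)·0 − 7·19] + [7·12 − 42·0] + [42·(-35) − (-14)·12] + [(-14)·(-41) − (-28)·(-35)] + [(-28)·19 − (-34)·(-41)]| = 3683, so the area is 1841.5.
Along each edge there are gcd(|Δx|,|Δy|)+1 lattice points, so counting each shared vertex once the boundary has gcd(41,19) + gcd(35,12) + gcd(56,47) + gcd(14,6) + gcd(6,60) = 1+1+1+2+6 = 11.
Pick's theorem gives I = A − B/2 + 1 = 1841.5 − 11/2 + 1 = 1837, so the closed region contains I + B = 1837 + 11 = 1848 lattice points.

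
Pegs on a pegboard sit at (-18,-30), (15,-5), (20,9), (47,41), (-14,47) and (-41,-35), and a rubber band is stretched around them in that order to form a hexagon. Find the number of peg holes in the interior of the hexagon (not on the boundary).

3484

Using the shoelace formula, 2A = |((-18)·(-5) − 15·(-30)) + (15·9 − 20·(-5)) + (20·41 − 47·9) + (47·47 − (-14)·41) + ((-14)·(-35) − (-41)·47) + ((-41)·(-30) − (-18)·(-35))| = 6972, so the area is 3486.
Summing gcd(|Δx|,|Δy|) over the edges gives the boundary count: gcd(33,25) + gcd(5,14) + gcd(27,32) + gcd(61,6) + gcd(27,82) + gcd(23,5) = 1+1+1+1+1+1 = 6.
By Pick's theorem A = I + B/2 − 1, so I = 3486 − 6/2 + 1 = 3484.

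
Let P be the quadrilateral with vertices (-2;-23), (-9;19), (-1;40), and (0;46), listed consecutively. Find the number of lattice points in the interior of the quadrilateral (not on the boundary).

Using the shoelace formula, 2A = |[(-2)·19 − (-9)·(-23)] + [(-9)·40 − (-1)·19] + [(-1)·46 − 0·40] + [0·(-23) − (-2)·46]| = 540, so the area is 270.
Along each edge there are gcd(|Δx|,|Δy|)+1 lattice points, so counting each shared vertex once the boundary has gcd(7,42) + gcd(8,21) + gcd(1,6) + gcd(2,69) = 7+1+1+1 = 10.
By Pick's theorem A = I + B/2 − 1, so I = 270 − 10/2 + 1 = 266.

266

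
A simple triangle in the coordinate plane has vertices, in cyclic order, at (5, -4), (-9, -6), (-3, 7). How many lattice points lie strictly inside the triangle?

84

By the shoelace formula, twice the signed area is |(5·(-6) − (-9)·(-4)) + ((-9)·7 − (-3)·(-6)) + ((-3)·(-4) − 5·7)| = 170, so the area is 85.
Summing gcd(|Δx|,|Δy|) over the edges gives the boundary count: gcd(14,2) + gcd(6,13) + gcd(8,11) = 2+1+1 = 4.
By Pick's theorem A = I + B/2 − 1, so I = 85 − 4/2 + 1 = 84.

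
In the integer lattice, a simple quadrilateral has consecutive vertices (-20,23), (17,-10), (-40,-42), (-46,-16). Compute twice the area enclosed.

3975

Using the shoelace formula, 2A = |((-20)·(-10) − 17·23) + (17·(-42) − (-40)·(-10)) + ((-40)·(-16) − (-46)·(-42)) + ((-46)·23 − (-20)·(-16))| = 3975, so the area is 1987.5.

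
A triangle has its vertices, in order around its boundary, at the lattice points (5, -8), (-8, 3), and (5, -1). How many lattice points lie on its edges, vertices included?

9

The number of boundary lattice points is Σ gcd(|Δx|,|Δy|) = gcd(13,11) + gcd(13,4) + gcd(0,7) = 1+1+7 = 9.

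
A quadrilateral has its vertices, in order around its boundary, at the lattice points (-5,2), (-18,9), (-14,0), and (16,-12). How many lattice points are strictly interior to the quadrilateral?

Using the shoelace formula, 2A = |[(-5)·9 − (-18)·2] + [(-18)·0 − (-14)·9] + [(-14)·(-12) − 16·0] + [16·2 − (-5)·(-12)]| = 257, so the area is 257/2.
Along each edge there are gcd(|Δx|,|Δy|)+1 lattice points, so counting each shared vertex once the boundary has gcd(13,7) + gcd(4,9) + gcd(30,12) + gcd(21,14) = 1+1+6+7 = 15.
Pick's theorem gives I = A − B/2 + 1 = 257/2 − 15/2 + 1 = 122.

122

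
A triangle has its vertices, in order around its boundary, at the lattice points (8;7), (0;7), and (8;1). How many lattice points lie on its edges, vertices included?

16

Summing gcd(|Δx|,|Δy|) over the edges gives the boundary count: gcd(8,0) + gcd(8,6) + gcd(0,6) = 8+2+6 = 16.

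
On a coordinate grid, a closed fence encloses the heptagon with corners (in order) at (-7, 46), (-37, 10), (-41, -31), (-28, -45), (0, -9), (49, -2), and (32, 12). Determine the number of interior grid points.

3524

Using the shoelace formula, 2A = |[(-7)·10 − (-37)·46] + [(-37)·(-31) − (-41)·10] + [(-41)·(-45) − (-28)·(-31)] + [(-28)·(-9) − 0·(-45)] + [0·(-2) − 49·(-9)] + [49·12 − 32·(-2)] + [32·46 − (-7)·12]| = 7067, so the area is 7067/2.
Summing gcd(|Δx|,|Δy|) over the edges gives the boundary count: gcd(30,36) + gcd(4,41) + gcd(13,14) + gcd(28,36) + gcd(49,7) + gcd(17,14) + gcd(39,34) = 6+1+1+4+7+1+1 = 21.
Pick's theorem gives I = A − B/2 + 1 = 7067/2 − 21/2 + 1 = 3524.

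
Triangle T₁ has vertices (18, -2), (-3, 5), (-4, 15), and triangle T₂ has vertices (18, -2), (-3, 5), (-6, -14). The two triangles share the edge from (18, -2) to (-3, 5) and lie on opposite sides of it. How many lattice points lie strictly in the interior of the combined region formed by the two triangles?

The union is the simple quadrilateral with vertices (18, -2), (-4, 15), (-3, 5), (-6, -14) in order.
By the shoelace formula, twice the signed area is |[18·15 − (-4)·(-2)] + [(-4)·5 − (-3)·15] + [(-3)·(-14) − (-6)·5] + [(-6)·(-2) − 18·(-14)]| = 623, so the area is 311.5.
Summing gcd(|Δx|,|Δy|) over the edges gives the boundary count: gcd(22,17) + gcd(1,10) + gcd(3,19) + gcd(24,12) = 1+1+1+12 = 15.
By Pick's theorem I = A − B/2 + 1 = 311.5 − 15/2 + 1 = 305.

305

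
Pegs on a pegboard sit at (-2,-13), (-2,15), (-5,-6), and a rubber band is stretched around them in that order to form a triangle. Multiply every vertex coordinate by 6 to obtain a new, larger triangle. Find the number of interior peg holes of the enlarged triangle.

1417

By the shoelace formula, twice the signed area is |[(-2)·15 − (-2)·(-13)] + [(-2)·(-6) − (-5)·15] + [(-5)·(-13) − (-2)·(-6)]| = 84, so the area is 42.
The number of boundary lattice points is Σ gcd(|Δx|,|Δy|) = gcd(0,28) + gcd(3,21) + gcd(3,7) = 28+3+1 = 32.
Scaling by 6 multiplies the area by 6² = 36 (so the new area is 1512) and multiplies the boundary lattice-point count by 6, giving 192.
By Pick's theorem, the interior count of the dilated polygon is 1512 − 192/2 + 1 = 1417.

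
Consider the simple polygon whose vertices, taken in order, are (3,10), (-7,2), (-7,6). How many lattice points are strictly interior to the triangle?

17

Using the shoelace formula, 2A = |[3·2 − (-7)·10] + [(-7)·6 − (-7)·2] + [(-7)·10 − 3·6]| = 40, so the area is 20.
Along each edge there are gcd(|Δx|,|Δy|)+1 lattice points, so counting each shared vertex once the boundary has gcd(10,8) + gcd(0,4) + gcd(10,4) = 2+4+2 = 8.
Pick's theorem gives I = A − B/2 + 1 = 20 − 8/2 + 1 = 17.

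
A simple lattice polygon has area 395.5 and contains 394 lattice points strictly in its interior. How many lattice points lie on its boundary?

5

Pick's theorem gives A = I + B/2 − 1, so B = 2(A − I + 1) = 2(395.5 − 394 + 1) = 5.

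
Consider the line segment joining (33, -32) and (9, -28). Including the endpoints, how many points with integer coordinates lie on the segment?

5

The number of lattice points on a segment between lattice points is gcd(|Δx|,|Δy|) + 1 = gcd(24,4) + 1 = 4 + 1 = 5.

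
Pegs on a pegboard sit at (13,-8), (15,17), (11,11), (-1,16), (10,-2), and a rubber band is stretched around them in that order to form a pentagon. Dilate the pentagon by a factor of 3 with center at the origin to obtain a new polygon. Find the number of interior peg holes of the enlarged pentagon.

1312

The shoelace formula gives twice the area as |(13·17 − 15·(-8)) + (15·11 − 11·17) + (11·16 − (-1)·11) + ((-1)·(-2) − 10·16) + (10·(-8) − 13·(-2))| = 294, so the area is 147.
Along each edge there are gcd(|Δx|,|Δy|)+1 lattice points, so counting each shared vertex once the boundary has gcd(2,25) + gcd(4,6) + gcd(12,5) + gcd(11,18) + gcd(3,6) = 1+2+1+1+3 = 8.
Scaling by 3 multiplies the area by 3² = 9 (so the new area is 1323) and multiplies the boundary lattice-point count by 3, giving 24.
By Pick's theorem, the interior count of the dilated polygon is 1323 − 24/2 + 1 = 1312.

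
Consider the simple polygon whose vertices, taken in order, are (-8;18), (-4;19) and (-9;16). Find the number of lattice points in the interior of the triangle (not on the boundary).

The shoelace formula gives twice the area as |[(-8)·19 − (-4)·18] + [(-4)·16 − (-9)·19] + [(-9)·18 − (-8)·16]| = 7, so the area is 3.5.
Summing gcd(|Δx|,|Δy|) over the edges gives the boundary count: gcd(4,1) + gcd(5,3) + gcd(1,2) = 1+1+1 = 3.
Pick's theorem gives I = A − B/2 + 1 = 3.5 − 3/2 + 1 = 3.

3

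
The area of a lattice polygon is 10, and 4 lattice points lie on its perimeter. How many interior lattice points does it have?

Pick's theorem A = I + B/2 − 1 rearranges to I = A − B/2 + 1 = 10 − 4/2 + 1 = 9.

9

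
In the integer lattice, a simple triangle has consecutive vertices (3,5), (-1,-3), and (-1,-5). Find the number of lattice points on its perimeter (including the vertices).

Summing gcd(|Δx|,|Δy|) over the edges gives the boundary count: gcd(4,8) + gcd(0,2) + gcd(4,10) = 4+2+2 = 8.

8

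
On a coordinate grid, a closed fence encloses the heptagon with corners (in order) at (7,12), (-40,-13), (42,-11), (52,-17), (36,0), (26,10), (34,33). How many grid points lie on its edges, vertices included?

20

Summing gcd(|Δx|,|Δy|) over the edges gives the boundary count: gcd(47,25) + gcd(82,2) + gcd(10,6) + gcd(16,17) + gcd(10,10) + gcd(8,23) + gcd(27,21) = 1+2+2+1+10+1+3 = 20.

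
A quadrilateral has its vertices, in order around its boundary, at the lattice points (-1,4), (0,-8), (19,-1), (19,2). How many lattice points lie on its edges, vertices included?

7

The number of boundary lattice points is Σ gcd(|Δx|,|Δy|) = gcd(1,12) + gcd(19,7) + gcd(0,3) + gcd(20,2) = 1+1+3+2 = 7.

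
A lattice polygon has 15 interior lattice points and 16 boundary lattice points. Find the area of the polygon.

By Pick's theorem, A = I + B/2 − 1 = 15 + 16/2 − 1 = 22.

22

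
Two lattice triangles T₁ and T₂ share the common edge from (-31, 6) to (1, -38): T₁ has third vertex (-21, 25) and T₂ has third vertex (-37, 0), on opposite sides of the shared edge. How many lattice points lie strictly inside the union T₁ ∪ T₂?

The union is the simple quadrilateral with vertices (-31, 6), (-21, 25), (1, -38), (-37, 0) in order.
By the shoelace formula, twice the signed area is |[(-31)·25 − (-21)·6] + [(-21)·(-38) − 1·25] + [1·0 − (-37)·(-38)] + [(-37)·6 − (-31)·0]| = 1504, so the area is 752.
Along each edge there are gcd(|Δx|,|Δy|)+1 lattice points, so counting each shared vertex once the boundary has gcd(10,19) + gcd(22,63) + gcd(38,38) + gcd(6,6) = 1+1+38+6 = 46.
By Pick's theorem I = A − B/2 + 1 = 752 − 46/2 + 1 = 730.

730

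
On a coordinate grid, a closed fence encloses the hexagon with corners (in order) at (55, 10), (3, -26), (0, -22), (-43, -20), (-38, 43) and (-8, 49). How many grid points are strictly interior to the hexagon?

4680

The shoelace formula gives twice the area as |(55·(-26) − 3·10) + (3·(-22) − 0·(-26)) + (0·(-20) − (-43)·(-22)) + ((-43)·43 − (-38)·(-20)) + ((-38)·49 − (-8)·43) + ((-8)·10 − 55·49)| = 9374, so the area is 4687.
The number of boundary lattice points is Σ gcd(|Δx|,|Δy|) = gcd(52,36) + gcd(3,4) + gcd(43,2) + gcd(5,63) + gcd(30,6) + gcd(63,39) = 4+1+1+1+6+3 = 16.
By Pick's theorem A = I + B/2 − 1, so I = 4687 − 16/2 + 1 = 4680.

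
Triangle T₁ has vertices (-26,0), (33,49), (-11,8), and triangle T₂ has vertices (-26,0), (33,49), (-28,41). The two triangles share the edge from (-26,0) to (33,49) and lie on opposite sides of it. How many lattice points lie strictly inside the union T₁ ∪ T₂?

The union is the simple quadrilateral with vertices (-26,0), (-11,8), (33,49), (-28,41) in order.
Using the shoelace formula, 2A = |[(-26)·8 − (-11)·0] + [(-11)·49 − 33·8] + [33·41 − (-28)·49] + [(-28)·0 − (-26)·41]| = 2780, so the area is 1390.
Summing gcd(|Δx|,|Δy|) over the edges gives the boundary count: gcd(15,8) + gcd(44,41) + gcd(61,8) + gcd(2,41) = 1+1+1+1 = 4.
By Pick's theorem I = A − B/2 + 1 = 1390 − 4/2 + 1 = 1389.

1389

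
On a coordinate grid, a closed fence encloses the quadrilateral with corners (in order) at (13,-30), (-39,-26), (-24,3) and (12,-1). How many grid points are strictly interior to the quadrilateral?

By the shoelace formula, twice the signed area is |(13·(-26) − (-39)·(-30)) + ((-39)·3 − (-24)·(-26)) + ((-24)·(-1) − 12·3) + (12·(-30) − 13·(-1))| = 2608, so the area is 1304.
Summing gcd(|Δx|,|Δy|) over the edges gives the boundary count: gcd(52,4) + gcd(15,29) + gcd(36,4) + gcd(1,29) = 4+1+4+1 = 10.
By Pick's theorem A = I + B/2 − 1, so I = 1304 − 10/2 + 1 = 1300.

1300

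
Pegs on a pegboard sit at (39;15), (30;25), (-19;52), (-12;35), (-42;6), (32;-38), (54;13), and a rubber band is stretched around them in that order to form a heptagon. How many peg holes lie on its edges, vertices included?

8

Summing gcd(|Δx|,|Δy|) over the edges gives the boundary count: gcd(9,10) + gcd(49,27) + gcd(7,17) + gcd(30,29) + gcd(74,44) + gcd(22,51) + gcd(15,2) = 1+1+1+1+2+1+1 = 8.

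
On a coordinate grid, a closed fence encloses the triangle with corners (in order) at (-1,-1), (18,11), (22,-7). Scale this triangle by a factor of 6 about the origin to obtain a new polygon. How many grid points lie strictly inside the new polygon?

7009

The shoelace formula gives twice the area as |[(-1)·11 − 18·(-1)] + [18·(-7) − 22·11] + [22·(-1) − (-1)·(-7)]| = 390, so the area is 195.
The number of boundary lattice points is Σ gcd(|Δx|,|Δy|) = gcd(19,12) + gcd(4,18) + gcd(23,6) = 1+2+1 = 4.
Scaling by 6 multiplies the area by 6² = 36 (so the new area is 7020) and multiplies the boundary lattice-point count by 6, giving 24.
By Pick's theorem, the interior count of the dilated polygon is 7020 − 24/2 + 1 = 7009.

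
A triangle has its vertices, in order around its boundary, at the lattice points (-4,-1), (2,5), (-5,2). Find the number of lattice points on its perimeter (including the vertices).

Summing gcd(|Δx|,|Δy|) over the edges gives the boundary count: gcd(6,6) + gcd(7,3) + gcd(1,3) = 6+1+1 = 8.

8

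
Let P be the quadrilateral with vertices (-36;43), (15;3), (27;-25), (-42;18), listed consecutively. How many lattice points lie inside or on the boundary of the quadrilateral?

1470

The shoelace formula gives twice the area as |((-36)·3 − 15·43) + (15·(-25) − 27·3) + (27·18 − (-42)·(-25)) + ((-42)·43 − (-36)·18)| = 2931, so the area is 2931/2.
Along each edge there are gcd(|Δx|,|Δy|)+1 lattice points, so counting each shared vertex once the boundary has gcd(51,40) + gcd(12,28) + gcd(69,43) + gcd(6,25) = 1+4+1+1 = 7.
Pick's theorem gives I = A − B/2 + 1 = 2931/2 − 7/2 + 1 = 1463, so the closed region contains I + B = 1463 + 7 = 1470 lattice points.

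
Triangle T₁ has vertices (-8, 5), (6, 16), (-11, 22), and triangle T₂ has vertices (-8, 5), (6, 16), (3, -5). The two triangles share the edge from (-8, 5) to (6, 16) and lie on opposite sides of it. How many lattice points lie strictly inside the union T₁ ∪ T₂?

264

The union is the simple quadrilateral with vertices (-8, 5), (-11, 22), (6, 16), (3, -5) in order.
By the shoelace formula, twice the signed area is |((-8)·22 − (-11)·5) + ((-11)·16 − 6·22) + (6·(-5) − 3·16) + (3·5 − (-8)·(-5))| = 532, so the area is 266.
Summing gcd(|Δx|,|Δy|) over the edges gives the boundary count: gcd(3,17) + gcd(17,6) + gcd(3,21) + gcd(11,10) = 1+1+3+1 = 6.
By Pick's theorem I = A − B/2 + 1 = 266 − 6/2 + 1 = 264.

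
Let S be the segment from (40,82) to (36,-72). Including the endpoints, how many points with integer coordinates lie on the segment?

3

The number of lattice points on a segment between lattice points is gcd(|Δx|,|Δy|) + 1 = gcd(4,154) + 1 = 2 + 1 = 3.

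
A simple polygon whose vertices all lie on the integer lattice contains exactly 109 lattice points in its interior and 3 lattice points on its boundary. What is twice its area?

Pick's theorem states A = I + B/2 − 1, so A = 109 + 3/2 − 1 = 219/2.
Hence 2A = 219.

219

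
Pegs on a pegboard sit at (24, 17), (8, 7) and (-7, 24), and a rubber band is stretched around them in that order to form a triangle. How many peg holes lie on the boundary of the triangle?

4

Summing gcd(|Δx|,|Δy|) over the edges gives the boundary count: gcd(16,10) + gcd(15,17) + gcd(31,7) = 2+1+1 = 4.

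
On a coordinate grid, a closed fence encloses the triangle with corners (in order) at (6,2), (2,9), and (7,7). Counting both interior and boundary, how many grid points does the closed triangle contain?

By the shoelace formula, twice the signed area is |(6·9 − 2·2) + (2·7 − 7·9) + (7·2 − 6·7)| = 27, so the area is 13.5.
Summing gcd(|Δx|,|Δy|) over the edges gives the boundary count: gcd(4,7) + gcd(5,2) + gcd(1,5) = 1+1+1 = 3.
Pick's theorem gives I = A − B/2 + 1 = 13.5 − 3/2 + 1 = 13, so the closed region contains I + B = 13 + 3 = 16 lattice points.

16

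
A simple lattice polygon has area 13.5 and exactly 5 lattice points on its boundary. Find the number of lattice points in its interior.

From Pick's theorem, I = A − B/2 + 1 = 13.5 − 5/2 + 1 = 12.

12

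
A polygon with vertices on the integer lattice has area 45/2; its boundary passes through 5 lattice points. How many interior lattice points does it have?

From Pick's theorem, I = A − B/2 + 1 = 45/2 − 5/2 + 1 = 21.

21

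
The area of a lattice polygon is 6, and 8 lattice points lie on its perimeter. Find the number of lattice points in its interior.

Pick's theorem A = I + B/2 − 1 rearranges to I = A − B/2 + 1 = 6 − 8/2 + 1 = 3.

3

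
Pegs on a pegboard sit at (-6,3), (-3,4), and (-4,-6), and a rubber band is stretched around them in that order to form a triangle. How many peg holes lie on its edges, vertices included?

3

Summing gcd(|Δx|,|Δy|) over the edges gives the boundary count: gcd(3,1) + gcd(1,10) + gcd(2,9) = 1+1+1 = 3.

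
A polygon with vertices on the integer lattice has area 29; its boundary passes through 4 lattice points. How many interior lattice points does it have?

From Pick's theorem, I = A − B/2 + 1 = 29 − 4/2 + 1 = 28.

28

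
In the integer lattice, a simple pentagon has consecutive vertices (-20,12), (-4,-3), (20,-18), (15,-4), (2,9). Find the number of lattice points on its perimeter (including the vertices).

Summing gcd(|Δx|,|Δy|) over the edges gives the boundary count: gcd(16,15) + gcd(24,15) + gcd(5,14) + gcd(13,13) + gcd(22,3) = 1+3+1+13+1 = 19.

19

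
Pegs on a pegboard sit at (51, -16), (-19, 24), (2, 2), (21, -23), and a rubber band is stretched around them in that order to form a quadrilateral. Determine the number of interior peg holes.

786

By the shoelace formula, twice the signed area is |(51·24 − (-19)·(-16)) + ((-19)·2 − 2·24) + (2·(-23) − 21·2) + (21·(-16) − 51·(-23))| = 1583, so the area is 1583/2.
Summing gcd(|Δx|,|Δy|) over the edges gives the boundary count: gcd(70,40) + gcd(21,22) + gcd(19,25) + gcd(30,7) = 10+1+1+1 = 13.
Pick's theorem gives I = A − B/2 + 1 = 1583/2 − 13/2 + 1 = 786.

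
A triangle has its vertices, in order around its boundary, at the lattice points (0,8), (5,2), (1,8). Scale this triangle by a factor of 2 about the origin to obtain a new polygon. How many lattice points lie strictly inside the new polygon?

The shoelace formula gives twice the area as |(0·2 − 5·8) + (5·8 − 1·2) + (1·8 − 0·8)| = 6, so the area is 3.
Summing gcd(|Δx|,|Δy|) over the edges gives the boundary count: gcd(5,6) + gcd(4,6) + gcd(1,0) = 1+2+1 = 4.
Scaling by 2 multiplies the area by 2² = 4 (so the new area is 12) and multiplies the boundary lattice-point count by 2, giving 8.
By Pick's theorem, the interior count of the dilated polygon is 12 − 8/2 + 1 = 9.

9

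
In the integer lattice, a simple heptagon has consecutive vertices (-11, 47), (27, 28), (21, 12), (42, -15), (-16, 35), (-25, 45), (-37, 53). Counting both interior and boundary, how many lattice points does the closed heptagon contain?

1063

The shoelace formula gives twice the area as |[(-11)·28 − 27·47] + [27·12 − 21·28] + [21·(-15) − 42·12] + [42·35 − (-16)·(-15)] + [(-16)·45 − (-25)·35] + [(-25)·53 − (-37)·45] + [(-37)·47 − (-11)·53]| = 2091, so the area is 2091/2.
Along each edge there are gcd(|Δx|,|Δy|)+1 lattice points, so counting each shared vertex once the boundary has gcd(38,19) + gcd(6,16) + gcd(21,27) + gcd(58,50) + gcd(9,10) + gcd(12,8) + gcd(26,6) = 19+2+3+2+1+4+2 = 33.
Pick's theorem gives I = A − B/2 + 1 = 2091/2 − 33/2 + 1 = 1030, so the closed region contains I + B = 1030 + 33 = 1063 lattice points.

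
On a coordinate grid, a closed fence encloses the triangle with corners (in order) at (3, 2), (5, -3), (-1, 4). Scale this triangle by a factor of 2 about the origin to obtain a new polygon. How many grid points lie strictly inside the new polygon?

29

The shoelace formula gives twice the area as |[3·(-3) − 5·2] + [5·4 − (-1)·(-3)] + [(-1)·2 − 3·4]| = 16, so the area is 8.
Along each edge there are gcd(|Δx|,|Δy|)+1 lattice points, so counting each shared vertex once the boundary has gcd(2,5) + gcd(6,7) + gcd(4,2) = 1+1+2 = 4.
Scaling by 2 multiplies the area by 2² = 4 (so the new area is 32) and multiplies the boundary lattice-point count by 2, giving 8.
By Pick's theorem, the interior count of the dilated polygon is 32 − 8/2 + 1 = 29.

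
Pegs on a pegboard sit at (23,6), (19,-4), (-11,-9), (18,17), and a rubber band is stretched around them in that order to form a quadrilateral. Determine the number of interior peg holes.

361

Using the shoelace formula, 2A = |[23·(-4) − 19·6] + [19·(-9) − (-11)·(-4)] + [(-11)·17 − 18·(-9)] + [18·6 − 23·17]| = 729, so the area is 364.5.
Along each edge there are gcd(|Δx|,|Δy|)+1 lattice points, so counting each shared vertex once the boundary has gcd(4,10) + gcd(30,5) + gcd(29,26) + gcd(5,11) = 2+5+1+1 = 9.
By Pick's theorem A = I + B/2 − 1, so I = 364.5 − 9/2 + 1 = 361.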